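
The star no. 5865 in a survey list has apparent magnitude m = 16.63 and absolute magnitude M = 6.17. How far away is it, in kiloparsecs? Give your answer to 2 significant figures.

d ≈ 1.2 kpc

Distance modulus: m − M = 16.63 − (6.17) = 10.460
m − M = 5 log₁₀ d − 5
log₁₀ d = (m − M)/5 + 1 = 3.0920
d = 10^3.0920 = 1236 pc
= 1.236 kpc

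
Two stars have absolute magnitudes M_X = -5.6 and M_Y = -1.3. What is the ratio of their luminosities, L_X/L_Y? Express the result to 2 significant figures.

ΔM = M_X − M_Y = -4.3
L_X/L_Y = 10^(−0.4 ΔM) = 10^1.720 = 52.48

L_X/L_Y ≈ 52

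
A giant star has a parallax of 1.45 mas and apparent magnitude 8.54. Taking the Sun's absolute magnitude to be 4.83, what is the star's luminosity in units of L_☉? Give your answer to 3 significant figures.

d = 1/p = 1000/1.45 mas = 689.7 pc
M = m − 5 log₁₀ d + 5 = 8.54 − 5·2.8386 + 5 = -0.653
M − M_☉ = -0.653 − 4.83 = -5.483
L/L_☉ = 10^(−0.4 × -5.483) = 156.1

L/L_☉ ≈ 156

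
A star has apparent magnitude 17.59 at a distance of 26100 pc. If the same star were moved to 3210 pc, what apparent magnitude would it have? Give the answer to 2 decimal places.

Flux ∝ 1/d², so Δm = 5 log₁₀(d₂/d₁) = 5 log₁₀(3210/26100) = -4.551
m₂ = m₁ + Δm = 17.59 + (-4.551) = 13.039

m ≈ 13.04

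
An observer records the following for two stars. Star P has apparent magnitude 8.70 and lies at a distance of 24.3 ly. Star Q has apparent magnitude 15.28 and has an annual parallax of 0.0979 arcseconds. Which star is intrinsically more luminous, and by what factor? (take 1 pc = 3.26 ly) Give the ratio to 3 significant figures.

Star P is more luminous, by a factor of 228.

Star P: d = 24.3 ly / 3.26 = 7.454 pc
Star P: M = m − 5 log₁₀ d + 5 = 8.70 − 5·0.8724 + 5 = 9.338
Star Q: d = 1/p = 1/0.0979″ = 10.21 pc
Star Q: M = m − 5 log₁₀ d + 5 = 15.28 − 5·1.0092 + 5 = 15.234
ΔM = M_P − M_Q = 9.338 − (15.234) = -5.896; smaller M is more luminous → Star P.
L ratio = 10^(0.4 |ΔM|) = 10^2.358 = 228.2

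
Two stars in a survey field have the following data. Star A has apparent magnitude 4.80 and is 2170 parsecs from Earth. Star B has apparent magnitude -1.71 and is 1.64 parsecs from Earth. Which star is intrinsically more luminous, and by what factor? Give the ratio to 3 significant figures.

Star A is more luminous, by a factor of 4360.

Star A: M = m − 5 log₁₀ d + 5 = 4.80 − 5·3.3365 + 5 = -6.882
Star B: M = m − 5 log₁₀ d + 5 = -1.71 − 5·0.2148 + 5 = 2.216
ΔM = M_A − M_B = -6.882 − (2.216) = -9.098; smaller M is more luminous → Star A.
L ratio = 10^(0.4 |ΔM|) = 10^3.639 = 4357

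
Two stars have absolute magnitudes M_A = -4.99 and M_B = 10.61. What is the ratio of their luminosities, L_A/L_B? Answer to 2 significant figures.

L_A/L_B ≈ 1.7×10^6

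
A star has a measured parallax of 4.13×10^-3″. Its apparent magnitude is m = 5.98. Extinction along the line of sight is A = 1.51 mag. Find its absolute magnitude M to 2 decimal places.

d = 1/p = 1/4.13×10^-3″ = 242.1 pc
5 log₁₀(d/10 pc) = 5 log₁₀(242.1) − 5 = 6.920
M = m − 5 log₁₀(d/10) − A = 5.98 − 6.920 − 1.51 = -2.450

M ≈ -2.45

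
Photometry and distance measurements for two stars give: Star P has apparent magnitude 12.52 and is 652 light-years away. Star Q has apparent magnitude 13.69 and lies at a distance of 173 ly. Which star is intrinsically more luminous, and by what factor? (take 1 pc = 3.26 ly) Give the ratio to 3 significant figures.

Star P: d = 652 ly / 3.26 = 200.0 pc
Star P: M = m − 5 log₁₀ d + 5 = 12.52 − 5·2.3010 + 5 = 6.015
Star Q: d = 173 ly / 3.26 = 53.07 pc
Star Q: M = m − 5 log₁₀ d + 5 = 13.69 − 5·1.7248 + 5 = 10.066
ΔM = M_P − M_Q = 6.015 − (10.066) = -4.051; smaller M is more luminous → Star P.
L ratio = 10^(0.4 |ΔM|) = 10^1.620 = 41.73

Star P is more luminous, by a factor of 41.7.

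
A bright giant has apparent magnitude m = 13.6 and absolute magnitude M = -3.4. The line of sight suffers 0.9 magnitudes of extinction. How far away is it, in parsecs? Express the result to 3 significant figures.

d ≈ 16600 pc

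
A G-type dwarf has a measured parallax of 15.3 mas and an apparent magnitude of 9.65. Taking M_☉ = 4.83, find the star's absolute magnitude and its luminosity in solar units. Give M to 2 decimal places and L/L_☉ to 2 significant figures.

M ≈ 5.57; L/L_☉ ≈ 0.50

d = 1/p = 1000/15.3 mas = 65.36 pc
M = m − 5 log₁₀ d + 5 = 9.65 − 5·1.8153 + 5 = 5.573
M − M_☉ = 5.573 − 4.83 = 0.743
L/L_☉ = 10^(−0.4 × 0.743) = 0.5042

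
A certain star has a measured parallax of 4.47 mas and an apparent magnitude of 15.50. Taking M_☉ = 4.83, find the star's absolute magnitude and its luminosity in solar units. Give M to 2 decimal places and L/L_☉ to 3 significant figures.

d = 1/p = 1000/4.47 mas = 223.7 pc
M = m − 5 log₁₀ d + 5 = 15.50 − 5·2.3497 + 5 = 8.752
M − M_☉ = 8.752 − 4.83 = 3.922
L/L_☉ = 10^(−0.4 × 3.922) = 0.02700

M ≈ 8.75; L/L_☉ ≈ 0.0270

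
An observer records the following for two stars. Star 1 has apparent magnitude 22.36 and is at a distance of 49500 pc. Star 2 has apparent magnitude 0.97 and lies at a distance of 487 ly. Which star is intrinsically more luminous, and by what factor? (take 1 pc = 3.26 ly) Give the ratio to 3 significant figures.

Star 2 is more luminous, by a factor of 3280.

Star 1: M = m − 5 log₁₀ d + 5 = 22.36 − 5·4.6946 + 5 = 3.887
Star 2: d = 487 ly / 3.26 = 149.4 pc
Star 2: M = m − 5 log₁₀ d + 5 = 0.97 − 5·2.1743 + 5 = -4.902
ΔM = M_1 − M_2 = 3.887 − (-4.902) = 8.789; smaller M is more luminous → Star 2.
L ratio = 10^(0.4 |ΔM|) = 10^3.515 = 3277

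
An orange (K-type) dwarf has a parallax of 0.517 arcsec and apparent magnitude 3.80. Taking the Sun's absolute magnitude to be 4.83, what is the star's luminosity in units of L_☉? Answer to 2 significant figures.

d = 1/p = 1/0.517″ = 1.934 pc
M = m − 5 log₁₀ d + 5 = 3.80 − 5·0.2865 + 5 = 7.367
M − M_☉ = 7.367 − 4.83 = 2.537
L/L_☉ = 10^(−0.4 × 2.537) = 0.09661

L/L_☉ ≈ 0.097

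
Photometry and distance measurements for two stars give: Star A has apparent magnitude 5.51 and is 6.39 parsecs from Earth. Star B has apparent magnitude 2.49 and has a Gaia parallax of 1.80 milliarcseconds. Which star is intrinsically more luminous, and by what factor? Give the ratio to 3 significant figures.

Star A: M = m − 5 log₁₀ d + 5 = 5.51 − 5·0.8055 + 5 = 6.482
Star B: p = 1.80 mas = 1.80×10^-3″ → d = 1/p = 555.6 pc
Star B: M = m − 5 log₁₀ d + 5 = 2.49 − 5·2.7447 + 5 = -6.234
ΔM = M_A − M_B = 6.482 − (-6.234) = 12.716; smaller M is more luminous → Star B.
L ratio = 10^(0.4 |ΔM|) = 10^5.086 = 122000

Star B is more luminous, by a factor of 122000.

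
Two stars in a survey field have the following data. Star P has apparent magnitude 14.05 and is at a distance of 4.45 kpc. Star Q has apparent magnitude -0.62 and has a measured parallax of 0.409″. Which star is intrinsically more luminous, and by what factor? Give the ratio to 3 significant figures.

Star P is more luminous, by a factor of 4.49.

Star P: d = 4.45 kpc = 4450 pc
Star P: M = m − 5 log₁₀ d + 5 = 14.05 − 5·3.6484 + 5 = 0.808
Star Q: d = 1/p = 1/0.409″ = 2.445 pc
Star Q: M = m − 5 log₁₀ d + 5 = -0.62 − 5·0.3883 + 5 = 2.439
ΔM = M_P − M_Q = 0.808 − (2.439) = -1.630; smaller M is more luminous → Star P.
L ratio = 10^(0.4 |ΔM|) = 10^0.652 = 4.489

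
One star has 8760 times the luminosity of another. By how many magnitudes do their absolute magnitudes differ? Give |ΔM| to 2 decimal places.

Pogson: ΔM = −2.5 log₁₀(ratio) = −2.5 log₁₀(8760) = −2.5 × 3.9425 = -9.856

|ΔM| ≈ 9.86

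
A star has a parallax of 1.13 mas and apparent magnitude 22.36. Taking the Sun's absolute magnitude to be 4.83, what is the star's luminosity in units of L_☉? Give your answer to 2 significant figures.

L/L_☉ ≈ 7.6×10^-4

d = 1/p = 1000/1.13 mas = 885.0 pc
M = m − 5 log₁₀ d + 5 = 22.36 − 5·2.9469 + 5 = 12.625
M − M_☉ = 12.625 − 4.83 = 7.795
L/L_☉ = 10^(−0.4 × 7.795) = 7.618×10^-4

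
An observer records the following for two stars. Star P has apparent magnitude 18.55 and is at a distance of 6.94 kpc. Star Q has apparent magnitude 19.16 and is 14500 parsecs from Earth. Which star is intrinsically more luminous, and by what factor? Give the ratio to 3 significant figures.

Star Q is more luminous, by a factor of 2.49.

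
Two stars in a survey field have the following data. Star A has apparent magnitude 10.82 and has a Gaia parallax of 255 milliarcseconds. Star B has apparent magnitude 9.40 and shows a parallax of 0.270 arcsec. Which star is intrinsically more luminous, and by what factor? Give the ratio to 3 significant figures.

Star B is more luminous, by a factor of 3.30.

Star A: p = 255 mas = 0.255″ → d = 1/p = 3.922 pc
Star A: M = m − 5 log₁₀ d + 5 = 10.82 − 5·0.5935 + 5 = 12.853
Star B: d = 1/p = 1/0.270″ = 3.704 pc
Star B: M = m − 5 log₁₀ d + 5 = 9.40 − 5·0.5686 + 5 = 11.557
ΔM = M_A − M_B = 12.853 − (11.557) = 1.296; smaller M is more luminous → Star B.
L ratio = 10^(0.4 |ΔM|) = 10^0.518 = 3.299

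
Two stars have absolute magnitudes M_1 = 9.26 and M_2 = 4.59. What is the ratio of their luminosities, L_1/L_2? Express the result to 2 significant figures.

ΔM = M_1 − M_2 = 4.67
L_1/L_2 = 10^(−0.4 ΔM) = 10^-1.868 = 0.01355

L_1/L_2 ≈ 0.014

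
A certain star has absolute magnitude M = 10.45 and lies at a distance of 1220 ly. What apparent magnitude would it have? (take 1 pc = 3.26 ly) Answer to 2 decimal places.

m ≈ 18.32

d = 1220 ly / 3.26 = 374.2 pc
m = M + 5 log₁₀ d − 5 = 10.45 + 5·2.5731 − 5 = 18.316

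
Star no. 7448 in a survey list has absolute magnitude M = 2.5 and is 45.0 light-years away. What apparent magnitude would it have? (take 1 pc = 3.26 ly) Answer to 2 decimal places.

m ≈ 3.20

d = 45.0 ly / 3.26 = 13.80 pc
m = M + 5 log₁₀ d − 5 = 2.5 + 5·1.1400 − 5 = 3.200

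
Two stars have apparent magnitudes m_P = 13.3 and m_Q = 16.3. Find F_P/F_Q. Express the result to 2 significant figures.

Magnitude difference = -3.0
Flux ratio = 10^(−0.4 Δm) = 10^(−0.4 × -3.0) = 10^1.200 = 15.85

F_P/F_Q ≈ 16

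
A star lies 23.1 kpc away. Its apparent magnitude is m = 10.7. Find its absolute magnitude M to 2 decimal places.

M ≈ -6.12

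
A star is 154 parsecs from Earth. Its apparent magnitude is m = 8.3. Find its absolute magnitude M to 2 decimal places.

M ≈ 2.36

5 log₁₀(d/10 pc) = 5 log₁₀(154.0) − 5 = 5.938
M = m − 5 log₁₀(d/10) = 8.3 − 5.938 = 2.362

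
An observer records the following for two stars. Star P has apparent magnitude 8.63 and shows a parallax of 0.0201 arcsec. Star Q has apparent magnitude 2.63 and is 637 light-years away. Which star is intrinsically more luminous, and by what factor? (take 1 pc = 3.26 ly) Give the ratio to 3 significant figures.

Star P: d = 1/p = 1/0.0201″ = 49.75 pc
Star P: M = m − 5 log₁₀ d + 5 = 8.63 − 5·1.6968 + 5 = 5.146
Star Q: d = 637 ly / 3.26 = 195.4 pc
Star Q: M = m − 5 log₁₀ d + 5 = 2.63 − 5·2.2909 + 5 = -3.825
ΔM = M_P − M_Q = 5.146 − (-3.825) = 8.971; smaller M is more luminous → Star Q.
L ratio = 10^(0.4 |ΔM|) = 10^3.588 = 3875

Star Q is more luminous, by a factor of 3870.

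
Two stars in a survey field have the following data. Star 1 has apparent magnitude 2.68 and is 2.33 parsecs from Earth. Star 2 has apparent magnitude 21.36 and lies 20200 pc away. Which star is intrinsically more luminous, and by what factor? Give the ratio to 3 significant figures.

Star 1: M = m − 5 log₁₀ d + 5 = 2.68 − 5·0.3674 + 5 = 5.843
Star 2: M = m − 5 log₁₀ d + 5 = 21.36 − 5·4.3054 + 5 = 4.833
ΔM = M_1 − M_2 = 5.843 − (4.833) = 1.010; smaller M is more luminous → Star 2.
L ratio = 10^(0.4 |ΔM|) = 10^0.404 = 2.535

Star 2 is more luminous, by a factor of 2.54.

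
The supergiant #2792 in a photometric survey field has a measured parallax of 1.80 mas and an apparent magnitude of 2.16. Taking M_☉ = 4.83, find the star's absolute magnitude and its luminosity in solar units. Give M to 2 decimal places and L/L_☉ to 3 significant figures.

M ≈ -6.56; L/L_☉ ≈ 36100

d = 1/p = 1000/1.80 mas = 555.6 pc
M = m − 5 log₁₀ d + 5 = 2.16 − 5·2.7447 + 5 = -6.564
M − M_☉ = -6.564 − 4.83 = -11.394
L/L_☉ = 10^(−0.4 × -11.394) = 36100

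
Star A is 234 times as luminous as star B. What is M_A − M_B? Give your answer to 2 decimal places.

Pogson: ΔM = −2.5 log₁₀(ratio) = −2.5 log₁₀(234) = −2.5 × 2.3692 = -5.923
Star A is brighter, so it has the smaller magnitude: the difference is negative.

M_A − M_B ≈ -5.92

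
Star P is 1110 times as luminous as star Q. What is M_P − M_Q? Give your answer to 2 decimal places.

M_P − M_Q ≈ -7.61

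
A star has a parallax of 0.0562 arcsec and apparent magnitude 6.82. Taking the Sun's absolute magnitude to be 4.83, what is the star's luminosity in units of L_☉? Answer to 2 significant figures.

L/L_☉ ≈ 0.51

d = 1/p = 1/0.0562″ = 17.79 pc
M = m − 5 log₁₀ d + 5 = 6.82 − 5·1.2503 + 5 = 5.569
M − M_☉ = 5.569 − 4.83 = 0.739
L/L_☉ = 10^(−0.4 × 0.739) = 0.5064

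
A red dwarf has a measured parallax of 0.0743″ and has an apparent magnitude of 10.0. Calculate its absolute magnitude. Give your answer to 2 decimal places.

M ≈ 9.35

d = 1/p = 1/0.0743″ = 13.46 pc
5 log₁₀(d/10 pc) = 5 log₁₀(13.46) − 5 = 0.645
M = m − 5 log₁₀(d/10) = 10.0 − 0.645 = 9.355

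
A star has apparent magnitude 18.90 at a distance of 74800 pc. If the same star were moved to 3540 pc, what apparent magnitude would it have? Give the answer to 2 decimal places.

m ≈ 12.28

Flux ∝ 1/d², so Δm = 5 log₁₀(d₂/d₁) = 5 log₁₀(3540/74800) = -6.624
m₂ = m₁ + Δm = 18.90 + (-6.624) = 12.276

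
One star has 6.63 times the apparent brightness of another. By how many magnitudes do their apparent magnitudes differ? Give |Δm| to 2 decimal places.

|Δm| ≈ 2.05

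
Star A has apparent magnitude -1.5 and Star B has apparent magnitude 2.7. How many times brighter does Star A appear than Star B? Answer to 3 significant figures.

47.9

Magnitude difference = -4.2
Flux ratio = 10^(−0.4 Δm) = 10^(−0.4 × -4.2) = 10^1.680 = 47.86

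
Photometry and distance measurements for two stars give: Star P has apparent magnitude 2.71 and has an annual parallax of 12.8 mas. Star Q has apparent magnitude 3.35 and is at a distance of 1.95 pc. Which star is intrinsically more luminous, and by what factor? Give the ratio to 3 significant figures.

Star P is more luminous, by a factor of 2890.

Star P: p = 12.8 mas = 0.0128″ → d = 1/p = 78.12 pc
Star P: M = m − 5 log₁₀ d + 5 = 2.71 − 5·1.8928 + 5 = -1.754
Star Q: M = m − 5 log₁₀ d + 5 = 3.35 − 5·0.2900 + 5 = 6.900
ΔM = M_P − M_Q = -1.754 − (6.900) = -8.654; smaller M is more luminous → Star P.
L ratio = 10^(0.4 |ΔM|) = 10^3.462 = 2894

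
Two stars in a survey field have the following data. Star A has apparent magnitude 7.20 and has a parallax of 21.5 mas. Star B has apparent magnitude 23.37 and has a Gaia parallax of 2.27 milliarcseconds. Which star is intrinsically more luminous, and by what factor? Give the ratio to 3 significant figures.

Star A: p = 21.5 mas = 0.0215″ → d = 1/p = 46.51 pc
Star A: M = m − 5 log₁₀ d + 5 = 7.20 − 5·1.6676 + 5 = 3.862
Star B: p = 2.27 mas = 2.27×10^-3″ → d = 1/p = 440.5 pc
Star B: M = m − 5 log₁₀ d + 5 = 23.37 − 5·2.6440 + 5 = 15.150
ΔM = M_A − M_B = 3.862 − (15.150) = -11.288; smaller M is more luminous → Star A.
L ratio = 10^(0.4 |ΔM|) = 10^4.515 = 32750

Star A is more luminous, by a factor of 32700.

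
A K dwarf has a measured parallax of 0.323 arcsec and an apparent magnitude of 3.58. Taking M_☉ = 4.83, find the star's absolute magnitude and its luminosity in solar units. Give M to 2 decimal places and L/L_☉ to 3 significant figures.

M ≈ 6.13; L/L_☉ ≈ 0.303

d = 1/p = 1/0.323″ = 3.096 pc
M = m − 5 log₁₀ d + 5 = 3.58 − 5·0.4908 + 5 = 6.126
M − M_☉ = 6.126 − 4.83 = 1.296
L/L_☉ = 10^(−0.4 × 1.296) = 0.3031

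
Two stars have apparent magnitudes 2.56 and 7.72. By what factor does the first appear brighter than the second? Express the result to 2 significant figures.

120

Magnitude difference = -5.16
Flux ratio = 10^(−0.4 Δm) = 10^(−0.4 × -5.16) = 10^2.064 = 115.9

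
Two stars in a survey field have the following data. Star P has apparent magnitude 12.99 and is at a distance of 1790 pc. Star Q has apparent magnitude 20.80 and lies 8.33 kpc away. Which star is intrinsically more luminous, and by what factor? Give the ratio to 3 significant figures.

Star P: M = m − 5 log₁₀ d + 5 = 12.99 − 5·3.2529 + 5 = 1.726
Star Q: d = 8.33 kpc = 8330 pc
Star Q: M = m − 5 log₁₀ d + 5 = 20.80 − 5·3.9206 + 5 = 6.197
ΔM = M_P − M_Q = 1.726 − (6.197) = -4.471; smaller M is more luminous → Star P.
L ratio = 10^(0.4 |ΔM|) = 10^1.788 = 61.44

Star P is more luminous, by a factor of 61.4.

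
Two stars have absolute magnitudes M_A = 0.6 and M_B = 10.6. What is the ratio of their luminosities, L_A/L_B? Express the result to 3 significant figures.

L_A/L_B ≈ 10000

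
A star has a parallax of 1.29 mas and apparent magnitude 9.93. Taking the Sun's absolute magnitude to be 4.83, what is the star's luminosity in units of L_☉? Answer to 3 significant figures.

d = 1/p = 1000/1.29 mas = 775.2 pc
M = m − 5 log₁₀ d + 5 = 9.93 − 5·2.8894 + 5 = 0.483
M − M_☉ = 0.483 − 4.83 = -4.347
L/L_☉ = 10^(−0.4 × -4.347) = 54.81

L/L_☉ ≈ 54.8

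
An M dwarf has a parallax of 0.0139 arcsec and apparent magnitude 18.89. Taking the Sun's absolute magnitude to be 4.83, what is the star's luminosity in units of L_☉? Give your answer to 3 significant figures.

L/L_☉ ≈ 1.23×10^-4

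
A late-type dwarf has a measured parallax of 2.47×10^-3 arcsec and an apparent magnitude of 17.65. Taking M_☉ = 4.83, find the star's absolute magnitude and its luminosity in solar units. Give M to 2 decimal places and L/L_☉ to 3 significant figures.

d = 1/p = 1/2.47×10^-3″ = 404.9 pc
M = m − 5 log₁₀ d + 5 = 17.65 − 5·2.6073 + 5 = 9.613
M − M_☉ = 9.613 − 4.83 = 4.783
L/L_☉ = 10^(−0.4 × 4.783) = 0.01221

M ≈ 9.61; L/L_☉ ≈ 0.0122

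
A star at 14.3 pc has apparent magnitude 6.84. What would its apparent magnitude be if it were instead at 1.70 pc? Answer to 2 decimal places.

Flux ∝ 1/d², so Δm = 5 log₁₀(d₂/d₁) = 5 log₁₀(1.70/14.3) = -4.624
m₂ = m₁ + Δm = 6.84 + (-4.624) = 2.216

m ≈ 2.22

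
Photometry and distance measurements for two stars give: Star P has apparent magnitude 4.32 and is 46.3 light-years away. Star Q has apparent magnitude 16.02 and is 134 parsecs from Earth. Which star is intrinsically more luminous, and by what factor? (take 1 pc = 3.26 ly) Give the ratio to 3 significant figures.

Star P: d = 46.3 ly / 3.26 = 14.20 pc
Star P: M = m − 5 log₁₀ d + 5 = 4.32 − 5·1.1524 + 5 = 3.558
Star Q: M = m − 5 log₁₀ d + 5 = 16.02 − 5·2.1271 + 5 = 10.384
ΔM = M_P − M_Q = 3.558 − (10.384) = -6.826; smaller M is more luminous → Star P.
L ratio = 10^(0.4 |ΔM|) = 10^2.731 = 537.7

Star P is more luminous, by a factor of 538.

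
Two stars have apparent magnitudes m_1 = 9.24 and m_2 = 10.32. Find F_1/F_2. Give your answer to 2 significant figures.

Magnitude difference = -1.08
Flux ratio = 10^(−0.4 Δm) = 10^(−0.4 × -1.08) = 10^0.432 = 2.704

F_1/F_2 ≈ 2.7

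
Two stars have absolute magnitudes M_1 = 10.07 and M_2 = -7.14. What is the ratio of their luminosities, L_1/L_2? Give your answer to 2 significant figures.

ΔM = M_1 − M_2 = 17.21
L_1/L_2 = 10^(−0.4 ΔM) = 10^-6.884 = 1.306×10^-7

L_1/L_2 ≈ 1.3×10^-7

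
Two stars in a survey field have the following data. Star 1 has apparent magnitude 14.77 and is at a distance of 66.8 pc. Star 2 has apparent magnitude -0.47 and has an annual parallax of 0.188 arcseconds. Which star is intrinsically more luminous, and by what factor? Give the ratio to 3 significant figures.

Star 2 is more luminous, by a factor of 7910.

Star 1: M = m − 5 log₁₀ d + 5 = 14.77 − 5·1.8248 + 5 = 10.646
Star 2: d = 1/p = 1/0.188″ = 5.319 pc
Star 2: M = m − 5 log₁₀ d + 5 = -0.47 − 5·0.7258 + 5 = 0.901
ΔM = M_1 − M_2 = 10.646 − (0.901) = 9.745; smaller M is more luminous → Star 2.
L ratio = 10^(0.4 |ΔM|) = 10^3.898 = 7909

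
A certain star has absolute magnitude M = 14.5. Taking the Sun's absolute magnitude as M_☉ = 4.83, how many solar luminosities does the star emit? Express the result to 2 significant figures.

L/L_☉ ≈ 1.4×10^-4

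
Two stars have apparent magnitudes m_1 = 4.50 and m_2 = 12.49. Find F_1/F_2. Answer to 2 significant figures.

Δm = 4.50 − (12.49) = -7.99
Flux ratio = 10^(−0.4 Δm) = 10^(−0.4 × -7.99) = 10^3.196 = 1570

F_1/F_2 ≈ 1600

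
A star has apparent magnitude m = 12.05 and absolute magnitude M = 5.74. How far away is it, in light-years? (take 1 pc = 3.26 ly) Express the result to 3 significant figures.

d ≈ 596 ly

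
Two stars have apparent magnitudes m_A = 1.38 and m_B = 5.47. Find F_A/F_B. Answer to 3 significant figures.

F_A/F_B ≈ 43.3

Magnitude difference = -4.09
Flux ratio = 10^(−0.4 Δm) = 10^(−0.4 × -4.09) = 10^1.636 = 43.25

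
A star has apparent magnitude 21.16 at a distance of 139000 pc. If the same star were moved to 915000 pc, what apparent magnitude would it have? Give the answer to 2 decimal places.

Flux ∝ 1/d², so Δm = 5 log₁₀(d₂/d₁) = 5 log₁₀(915000/139000) = 4.092
m₂ = m₁ + Δm = 21.16 + (4.092) = 25.252

m ≈ 25.25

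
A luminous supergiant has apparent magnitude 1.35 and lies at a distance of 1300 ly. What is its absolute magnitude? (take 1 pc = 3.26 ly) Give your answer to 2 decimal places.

d = 1300 ly / 3.26 = 398.8 pc
5 log₁₀(d/10 pc) = 5 log₁₀(398.8) − 5 = 8.004
M = m − 5 log₁₀(d/10) = 1.35 − 8.004 = -6.654

M ≈ -6.65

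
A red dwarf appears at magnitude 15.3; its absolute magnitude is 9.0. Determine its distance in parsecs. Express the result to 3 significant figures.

d ≈ 182 pc

Distance modulus: m − M = 15.3 − (9.0) = 6.300
m − M = 5 log₁₀ d − 5
log₁₀ d = (m − M)/5 + 1 = 2.2600
d = 10^2.2600 = 182.0 pc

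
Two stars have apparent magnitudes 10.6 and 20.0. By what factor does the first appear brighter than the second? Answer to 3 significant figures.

Δm = 10.6 − (20.0) = -9.4
Flux ratio = 10^(−0.4 Δm) = 10^(−0.4 × -9.4) = 10^3.760 = 5754

5750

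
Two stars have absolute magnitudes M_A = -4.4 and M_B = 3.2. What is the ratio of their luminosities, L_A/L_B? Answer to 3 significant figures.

ΔM = M_A − M_B = -7.6
L_A/L_B = 10^(−0.4 ΔM) = 10^3.040 = 1096

L_A/L_B ≈ 1100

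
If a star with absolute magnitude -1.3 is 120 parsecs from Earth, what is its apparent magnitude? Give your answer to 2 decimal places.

m ≈ 4.10

m = M + 5 log₁₀ d − 5 = -1.3 + 5·2.0792 − 5 = 4.096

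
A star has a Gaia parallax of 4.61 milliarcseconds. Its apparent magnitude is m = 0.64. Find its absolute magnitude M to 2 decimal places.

M ≈ -6.04

p = 4.61 mas = 4.61×10^-3″ → d = 1/p = 216.9 pc
5 log₁₀(d/10 pc) = 5 log₁₀(216.9) − 5 = 6.681
M = m − 5 log₁₀(d/10) = 0.64 − 6.681 = -6.041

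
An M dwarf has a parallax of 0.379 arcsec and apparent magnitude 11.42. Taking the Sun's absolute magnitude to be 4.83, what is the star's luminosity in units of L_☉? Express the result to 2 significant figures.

L/L_☉ ≈ 1.6×10^-4

d = 1/p = 1/0.379″ = 2.639 pc
M = m − 5 log₁₀ d + 5 = 11.42 − 5·0.4214 + 5 = 14.313
M − M_☉ = 14.313 − 4.83 = 9.483
L/L_☉ = 10^(−0.4 × 9.483) = 1.610×10^-4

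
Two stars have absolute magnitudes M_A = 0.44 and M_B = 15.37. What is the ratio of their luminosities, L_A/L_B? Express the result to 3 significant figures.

L_A/L_B ≈ 938000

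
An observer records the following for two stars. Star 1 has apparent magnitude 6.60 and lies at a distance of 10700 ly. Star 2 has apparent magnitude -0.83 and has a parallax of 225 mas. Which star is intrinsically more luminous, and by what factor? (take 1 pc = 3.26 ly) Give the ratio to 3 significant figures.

Star 1: d = 10700 ly / 3.26 = 3282 pc
Star 1: M = m − 5 log₁₀ d + 5 = 6.60 − 5·3.5162 + 5 = -5.981
Star 2: p = 225 mas = 0.225″ → d = 1/p = 4.444 pc
Star 2: M = m − 5 log₁₀ d + 5 = -0.83 − 5·0.6478 + 5 = 0.931
ΔM = M_1 − M_2 = -5.981 − (0.931) = -6.912; smaller M is more luminous → Star 1.
L ratio = 10^(0.4 |ΔM|) = 10^2.765 = 581.7

Star 1 is more luminous, by a factor of 582.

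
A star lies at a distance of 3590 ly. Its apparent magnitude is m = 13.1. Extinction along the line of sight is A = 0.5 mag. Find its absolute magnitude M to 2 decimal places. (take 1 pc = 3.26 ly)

M ≈ 2.39

d = 3590 ly / 3.26 = 1101 pc
5 log₁₀(d/10 pc) = 5 log₁₀(1101) − 5 = 10.209
M = m − 5 log₁₀(d/10) − A = 13.1 − 10.209 − 0.5 = 2.391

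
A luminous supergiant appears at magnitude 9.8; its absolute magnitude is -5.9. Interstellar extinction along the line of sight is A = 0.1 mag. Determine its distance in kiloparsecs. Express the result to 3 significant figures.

d ≈ 13.2 kpc

m − M = 5 log₁₀(d/10 pc) + A  ⇒  9.8 − (-5.9) − 0.1 = 5 log₁₀(d/10)
15.600 = 5 log₁₀(d/10)
log₁₀ d = (m − M − A)/5 + 1 = 4.1200
d = 10^4.1200 = 13180 pc
= 13.18 kpc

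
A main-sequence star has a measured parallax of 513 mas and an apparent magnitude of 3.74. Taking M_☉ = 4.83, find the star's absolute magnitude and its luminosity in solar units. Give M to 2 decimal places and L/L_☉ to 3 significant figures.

d = 1/p = 1000/513 mas = 1.949 pc
M = m − 5 log₁₀ d + 5 = 3.74 − 5·0.2899 + 5 = 7.291
M − M_☉ = 7.291 − 4.83 = 2.461
L/L_☉ = 10^(−0.4 × 2.461) = 0.1037

M ≈ 7.29; L/L_☉ ≈ 0.104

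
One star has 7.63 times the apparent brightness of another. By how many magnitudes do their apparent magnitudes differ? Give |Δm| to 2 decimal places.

|Δm| ≈ 2.21

Pogson: Δm = −2.5 log₁₀(ratio) = −2.5 log₁₀(7.63) = −2.5 × 0.8825 = -2.206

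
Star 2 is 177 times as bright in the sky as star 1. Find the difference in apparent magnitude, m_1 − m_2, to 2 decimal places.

m_1 − m_2 ≈ 5.62

Pogson: Δm = −2.5 log₁₀(ratio) = −2.5 log₁₀(177) = −2.5 × 2.2480 = -5.620
Star 2 is brighter so has the smaller magnitude: m_1 − m_2 is positive.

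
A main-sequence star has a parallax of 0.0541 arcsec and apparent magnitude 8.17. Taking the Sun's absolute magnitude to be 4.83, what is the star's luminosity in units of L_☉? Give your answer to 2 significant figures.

L/L_☉ ≈ 0.16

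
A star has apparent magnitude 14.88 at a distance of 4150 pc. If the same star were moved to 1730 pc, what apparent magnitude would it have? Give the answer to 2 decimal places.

m ≈ 12.98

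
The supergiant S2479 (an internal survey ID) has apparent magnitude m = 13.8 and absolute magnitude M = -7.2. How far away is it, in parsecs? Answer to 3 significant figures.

Distance modulus: m − M = 13.8 − (-7.2) = 21.000
m − M = 5 log₁₀ d − 5
log₁₀ d = (m − M)/5 + 1 = 5.2000
d = 10^5.2000 = 158500 pc

d ≈ 158000 pc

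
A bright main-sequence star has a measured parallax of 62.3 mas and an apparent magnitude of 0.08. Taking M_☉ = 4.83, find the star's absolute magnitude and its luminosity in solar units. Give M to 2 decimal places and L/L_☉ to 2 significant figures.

d = 1/p = 1000/62.3 mas = 16.05 pc
M = m − 5 log₁₀ d + 5 = 0.08 − 5·1.2055 + 5 = -0.948
M − M_☉ = -0.948 − 4.83 = -5.778
L/L_☉ = 10^(−0.4 × -5.778) = 204.7

M ≈ -0.95; L/L_☉ ≈ 200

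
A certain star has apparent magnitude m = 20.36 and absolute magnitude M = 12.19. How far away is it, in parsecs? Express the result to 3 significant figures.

d ≈ 431 pc

Distance modulus: m − M = 20.36 − (12.19) = 8.170
m − M = 5 log₁₀ d − 5
log₁₀ d = (m − M)/5 + 1 = 2.6340
d = 10^2.6340 = 430.5 pc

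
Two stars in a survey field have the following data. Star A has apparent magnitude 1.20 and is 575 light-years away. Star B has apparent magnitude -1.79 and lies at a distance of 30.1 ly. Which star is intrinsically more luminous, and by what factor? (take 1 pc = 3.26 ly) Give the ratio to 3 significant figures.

Star A: d = 575 ly / 3.26 = 176.4 pc
Star A: M = m − 5 log₁₀ d + 5 = 1.20 − 5·2.2465 + 5 = -5.032
Star B: d = 30.1 ly / 3.26 = 9.233 pc
Star B: M = m − 5 log₁₀ d + 5 = -1.79 − 5·0.9653 + 5 = -1.617
ΔM = M_A − M_B = -5.032 − (-1.617) = -3.416; smaller M is more luminous → Star A.
L ratio = 10^(0.4 |ΔM|) = 10^1.366 = 23.24

Star A is more luminous, by a factor of 23.2.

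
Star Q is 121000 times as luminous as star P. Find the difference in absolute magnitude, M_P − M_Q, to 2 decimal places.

M_P − M_Q ≈ 12.71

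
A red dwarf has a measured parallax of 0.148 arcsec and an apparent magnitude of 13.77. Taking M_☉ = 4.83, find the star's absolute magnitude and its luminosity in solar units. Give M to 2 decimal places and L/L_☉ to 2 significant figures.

d = 1/p = 1/0.148″ = 6.757 pc
M = m − 5 log₁₀ d + 5 = 13.77 − 5·0.8297 + 5 = 14.621
M − M_☉ = 14.621 − 4.83 = 9.791
L/L_☉ = 10^(−0.4 × 9.791) = 1.212×10^-4

M ≈ 14.62; L/L_☉ ≈ 1.2×10^-4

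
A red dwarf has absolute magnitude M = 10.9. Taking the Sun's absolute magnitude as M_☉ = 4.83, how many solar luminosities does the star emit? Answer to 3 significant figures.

L/L_☉ ≈ 3.73×10^-3

M − M_☉ = 10.9 − 4.83 = 6.070
L/L_☉ = 10^(−0.4 (M − M_☉)) = 10^-2.428 = 3.733×10^-3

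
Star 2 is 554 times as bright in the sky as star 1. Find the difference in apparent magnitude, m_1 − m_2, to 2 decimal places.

Pogson: Δm = −2.5 log₁₀(ratio) = −2.5 log₁₀(554) = −2.5 × 2.7435 = -6.859
Star 2 is brighter so has the smaller magnitude: m_1 − m_2 is positive.

m_1 − m_2 ≈ 6.86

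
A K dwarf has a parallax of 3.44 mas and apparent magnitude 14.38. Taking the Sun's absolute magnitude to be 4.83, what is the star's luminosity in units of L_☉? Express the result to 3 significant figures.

L/L_☉ ≈ 0.128

d = 1/p = 1000/3.44 mas = 290.7 pc
M = m − 5 log₁₀ d + 5 = 14.38 − 5·2.4634 + 5 = 7.063
M − M_☉ = 7.063 − 4.83 = 2.233
L/L_☉ = 10^(−0.4 × 2.233) = 0.1279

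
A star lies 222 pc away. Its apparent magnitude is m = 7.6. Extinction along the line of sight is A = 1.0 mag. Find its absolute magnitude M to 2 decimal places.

M ≈ -0.13

5 log₁₀(d/10 pc) = 5 log₁₀(222.0) − 5 = 6.732
M = m − 5 log₁₀(d/10) − A = 7.6 − 6.732 − 1.0 = -0.132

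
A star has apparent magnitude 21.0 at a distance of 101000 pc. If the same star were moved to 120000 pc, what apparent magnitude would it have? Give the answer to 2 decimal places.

Flux ∝ 1/d², so Δm = 5 log₁₀(d₂/d₁) = 5 log₁₀(120000/101000) = 0.374
m₂ = m₁ + Δm = 21.0 + (0.374) = 21.374

m ≈ 21.37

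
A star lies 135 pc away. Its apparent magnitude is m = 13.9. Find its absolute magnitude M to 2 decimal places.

M ≈ 8.25

5 log₁₀(d/10 pc) = 5 log₁₀(135.0) − 5 = 5.652
M = m − 5 log₁₀(d/10) = 13.9 − 5.652 = 8.248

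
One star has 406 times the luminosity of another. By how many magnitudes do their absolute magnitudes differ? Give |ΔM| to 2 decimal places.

Pogson: ΔM = −2.5 log₁₀(ratio) = −2.5 log₁₀(406) = −2.5 × 2.6085 = -6.521

|ΔM| ≈ 6.52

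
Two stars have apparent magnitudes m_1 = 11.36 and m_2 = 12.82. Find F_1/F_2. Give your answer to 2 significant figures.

Magnitude difference = -1.46
Flux ratio = 10^(−0.4 Δm) = 10^(−0.4 × -1.46) = 10^0.584 = 3.837

F_1/F_2 ≈ 3.8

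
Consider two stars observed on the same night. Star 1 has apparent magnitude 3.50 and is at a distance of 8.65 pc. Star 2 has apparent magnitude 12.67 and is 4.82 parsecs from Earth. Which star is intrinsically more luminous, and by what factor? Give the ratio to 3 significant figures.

Star 1 is more luminous, by a factor of 15000.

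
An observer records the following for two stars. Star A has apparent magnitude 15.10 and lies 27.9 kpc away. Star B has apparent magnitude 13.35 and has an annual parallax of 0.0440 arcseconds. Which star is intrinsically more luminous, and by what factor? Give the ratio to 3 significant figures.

Star A: d = 27.9 kpc = 27900 pc
Star A: M = m − 5 log₁₀ d + 5 = 15.10 − 5·4.4456 + 5 = -2.128
Star B: d = 1/p = 1/0.0440″ = 22.73 pc
Star B: M = m − 5 log₁₀ d + 5 = 13.35 − 5·1.3565 + 5 = 11.567
ΔM = M_A − M_B = -2.128 − (11.567) = -13.695; smaller M is more luminous → Star A.
L ratio = 10^(0.4 |ΔM|) = 10^5.478 = 300700

Star A is more luminous, by a factor of 301000.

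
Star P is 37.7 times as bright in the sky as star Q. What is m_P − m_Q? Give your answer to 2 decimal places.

Pogson: Δm = −2.5 log₁₀(ratio) = −2.5 log₁₀(37.7) = −2.5 × 1.5763 = -3.941
Star P is brighter, so it has the smaller magnitude: the difference is negative.

m_P − m_Q ≈ -3.94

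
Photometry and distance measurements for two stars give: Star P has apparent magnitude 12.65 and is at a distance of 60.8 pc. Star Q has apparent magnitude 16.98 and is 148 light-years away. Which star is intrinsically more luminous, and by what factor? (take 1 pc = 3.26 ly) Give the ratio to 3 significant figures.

Star P is more luminous, by a factor of 96.8.

Star P: M = m − 5 log₁₀ d + 5 = 12.65 − 5·1.7839 + 5 = 8.730
Star Q: d = 148 ly / 3.26 = 45.40 pc
Star Q: M = m − 5 log₁₀ d + 5 = 16.98 − 5·1.6570 + 5 = 13.695
ΔM = M_P − M_Q = 8.730 − (13.695) = -4.964; smaller M is more luminous → Star P.
L ratio = 10^(0.4 |ΔM|) = 10^1.986 = 96.77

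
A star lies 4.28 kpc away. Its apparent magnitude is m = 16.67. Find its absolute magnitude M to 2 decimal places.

d = 4.28 kpc = 4280 pc
5 log₁₀(d/10 pc) = 5 log₁₀(4280) − 5 = 13.157
M = m − 5 log₁₀(d/10) = 16.67 − 13.157 = 3.513

M ≈ 3.51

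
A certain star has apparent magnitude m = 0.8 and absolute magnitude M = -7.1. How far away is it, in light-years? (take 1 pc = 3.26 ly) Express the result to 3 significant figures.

d ≈ 1240 ly

Distance modulus: m − M = 0.8 − (-7.1) = 7.900
m − M = 5 log₁₀ d − 5
log₁₀ d = (m − M)/5 + 1 = 2.5800
d = 10^2.5800 = 380.2 pc
= 1239 ly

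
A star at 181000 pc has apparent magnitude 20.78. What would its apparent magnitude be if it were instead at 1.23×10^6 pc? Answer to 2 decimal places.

m ≈ 24.94

Flux ∝ 1/d², so Δm = 5 log₁₀(d₂/d₁) = 5 log₁₀(1.23×10^6/181000) = 4.161
m₂ = m₁ + Δm = 20.78 + (4.161) = 24.941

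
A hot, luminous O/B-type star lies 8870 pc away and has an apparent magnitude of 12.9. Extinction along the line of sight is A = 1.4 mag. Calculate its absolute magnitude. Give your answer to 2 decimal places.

M ≈ -3.24

5 log₁₀(d/10 pc) = 5 log₁₀(8870) − 5 = 14.740
M = m − 5 log₁₀(d/10) − A = 12.9 − 14.740 − 1.4 = -3.240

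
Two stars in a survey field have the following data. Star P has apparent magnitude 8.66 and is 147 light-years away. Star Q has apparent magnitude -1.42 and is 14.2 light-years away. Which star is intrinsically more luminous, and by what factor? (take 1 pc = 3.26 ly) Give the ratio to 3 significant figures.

Star P: d = 147 ly / 3.26 = 45.09 pc
Star P: M = m − 5 log₁₀ d + 5 = 8.66 − 5·1.6541 + 5 = 5.390
Star Q: d = 14.2 ly / 3.26 = 4.356 pc
Star Q: M = m − 5 log₁₀ d + 5 = -1.42 − 5·0.6391 + 5 = 0.385
ΔM = M_P − M_Q = 5.390 − (0.385) = 5.005; smaller M is more luminous → Star Q.
L ratio = 10^(0.4 |ΔM|) = 10^2.002 = 100.4

Star Q is more luminous, by a factor of 100.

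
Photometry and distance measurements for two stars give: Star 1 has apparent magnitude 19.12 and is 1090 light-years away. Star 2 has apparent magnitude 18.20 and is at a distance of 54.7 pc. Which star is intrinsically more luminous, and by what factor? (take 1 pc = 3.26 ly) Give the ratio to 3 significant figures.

Star 1 is more luminous, by a factor of 16.0.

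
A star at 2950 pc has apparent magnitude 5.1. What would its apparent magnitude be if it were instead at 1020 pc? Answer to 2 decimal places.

m ≈ 2.79

Flux ∝ 1/d², so Δm = 5 log₁₀(d₂/d₁) = 5 log₁₀(1020/2950) = -2.306
m₂ = m₁ + Δm = 5.1 + (-2.306) = 2.794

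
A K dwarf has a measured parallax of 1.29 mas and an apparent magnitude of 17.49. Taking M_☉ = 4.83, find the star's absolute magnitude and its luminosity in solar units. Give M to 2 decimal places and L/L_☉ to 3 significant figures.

d = 1/p = 1000/1.29 mas = 775.2 pc
M = m − 5 log₁₀ d + 5 = 17.49 − 5·2.8894 + 5 = 8.043
M − M_☉ = 8.043 − 4.83 = 3.213
L/L_☉ = 10^(−0.4 × 3.213) = 0.05186

M ≈ 8.04; L/L_☉ ≈ 0.0519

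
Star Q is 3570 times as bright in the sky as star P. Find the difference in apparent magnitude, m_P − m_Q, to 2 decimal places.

m_P − m_Q ≈ 8.88

Pogson: Δm = −2.5 log₁₀(ratio) = −2.5 log₁₀(3570) = −2.5 × 3.5527 = -8.882
Star Q is brighter so has the smaller magnitude: m_P − m_Q is positive.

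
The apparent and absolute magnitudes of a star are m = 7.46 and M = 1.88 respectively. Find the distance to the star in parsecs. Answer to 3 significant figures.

μ = m − M = 5.580
m − M = 5 log₁₀ d − 5
log₁₀ d = (m − M)/5 + 1 = 2.1160
d = 10^2.1160 = 130.6 pc

d ≈ 131 pc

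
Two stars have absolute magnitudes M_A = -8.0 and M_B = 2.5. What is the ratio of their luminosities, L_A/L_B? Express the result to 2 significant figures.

ΔM = M_A − M_B = -10.5
L_A/L_B = 10^(−0.4 ΔM) = 10^4.200 = 15850

L_A/L_B ≈ 16000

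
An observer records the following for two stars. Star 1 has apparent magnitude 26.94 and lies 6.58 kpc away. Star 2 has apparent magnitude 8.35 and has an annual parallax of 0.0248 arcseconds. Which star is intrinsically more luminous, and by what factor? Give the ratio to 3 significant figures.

Star 2 is more luminous, by a factor of 1020.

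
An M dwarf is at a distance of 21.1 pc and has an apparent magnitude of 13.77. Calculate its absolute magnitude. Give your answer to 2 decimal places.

M ≈ 12.15

5 log₁₀(d/10 pc) = 5 log₁₀(21.10) − 5 = 1.621
M = m − 5 log₁₀(d/10) = 13.77 − 1.621 = 12.149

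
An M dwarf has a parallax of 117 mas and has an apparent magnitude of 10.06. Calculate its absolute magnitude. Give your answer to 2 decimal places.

M ≈ 10.40

p = 117 mas = 0.117″ → d = 1/p = 8.547 pc
5 log₁₀(d/10 pc) = 5 log₁₀(8.547) − 5 = -0.341
M = m − 5 log₁₀(d/10) = 10.06 + 0.341 = 10.401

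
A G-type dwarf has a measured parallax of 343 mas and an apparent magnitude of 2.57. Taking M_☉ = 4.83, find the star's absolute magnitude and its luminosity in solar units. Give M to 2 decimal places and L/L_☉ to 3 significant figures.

d = 1/p = 1000/343 mas = 2.915 pc
M = m − 5 log₁₀ d + 5 = 2.57 − 5·0.4647 + 5 = 5.246
M − M_☉ = 5.246 − 4.83 = 0.416
L/L_☉ = 10^(−0.4 × 0.416) = 0.6814

M ≈ 5.25; L/L_☉ ≈ 0.681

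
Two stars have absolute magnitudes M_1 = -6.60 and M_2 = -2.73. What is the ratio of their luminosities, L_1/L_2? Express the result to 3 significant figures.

ΔM = M_1 − M_2 = -3.87
L_1/L_2 = 10^(−0.4 ΔM) = 10^1.548 = 35.32

L_1/L_2 ≈ 35.3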